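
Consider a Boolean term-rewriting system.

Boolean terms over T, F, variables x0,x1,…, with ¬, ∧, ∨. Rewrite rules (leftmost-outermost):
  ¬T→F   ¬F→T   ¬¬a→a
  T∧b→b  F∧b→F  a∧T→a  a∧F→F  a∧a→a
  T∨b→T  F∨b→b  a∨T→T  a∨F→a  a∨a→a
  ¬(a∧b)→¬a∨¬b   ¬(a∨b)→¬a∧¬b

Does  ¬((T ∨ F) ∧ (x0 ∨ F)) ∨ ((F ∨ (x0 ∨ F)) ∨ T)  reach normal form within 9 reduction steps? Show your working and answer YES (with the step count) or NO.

  start: ¬((T ∨ F) ∧ (x0 ∨ F)) ∨ ((F ∨ (x0 ∨ F)) ∨ T)
  →1  (¬(T ∨ F) ∨ ¬(x0 ∨ F)) ∨ ((F ∨ (x0 ∨ F)) ∨ T)
  →2  ((¬T ∧ ¬F) ∨ ¬(x0 ∨ F)) ∨ ((F ∨ (x0 ∨ F)) ∨ T)
  →3  ((F ∧ ¬F) ∨ ¬(x0 ∨ F)) ∨ ((F ∨ (x0 ∨ F)) ∨ T)
  →4  (F ∨ ¬(x0 ∨ F)) ∨ ((F ∨ (x0 ∨ F)) ∨ T)
  →5  ¬(x0 ∨ F) ∨ ((F ∨ (x0 ∨ F)) ∨ T)
  →6  (¬x0 ∧ ¬F) ∨ ((F ∨ (x0 ∨ F)) ∨ T)
  →7  (¬x0 ∧ T) ∨ ((F ∨ (x0 ∨ F)) ∨ T)
  →8  ¬x0 ∨ ((F ∨ (x0 ∨ F)) ∨ T)
  →9  ¬x0 ∨ T

Answer: NO — after 9 steps the term is ¬x0 ∨ T, not yet normal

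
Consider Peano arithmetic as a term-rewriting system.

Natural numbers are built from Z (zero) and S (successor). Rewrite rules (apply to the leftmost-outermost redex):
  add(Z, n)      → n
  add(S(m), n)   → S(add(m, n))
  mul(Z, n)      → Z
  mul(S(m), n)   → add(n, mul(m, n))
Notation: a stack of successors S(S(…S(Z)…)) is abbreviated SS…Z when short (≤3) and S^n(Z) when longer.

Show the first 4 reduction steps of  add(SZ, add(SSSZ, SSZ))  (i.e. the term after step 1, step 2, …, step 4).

  start: add(SZ, add(SSSZ, SSZ))
  [1] S(add(Z, add(SSSZ, SSZ)))
  [2] S(add(SSSZ, SSZ))
  [3] S(S(add(SSZ, SSZ)))
  [4] S(S(S(add(SZ, SSZ))))

Answer: after 4 steps: S(S(S(add(SZ, SSZ))))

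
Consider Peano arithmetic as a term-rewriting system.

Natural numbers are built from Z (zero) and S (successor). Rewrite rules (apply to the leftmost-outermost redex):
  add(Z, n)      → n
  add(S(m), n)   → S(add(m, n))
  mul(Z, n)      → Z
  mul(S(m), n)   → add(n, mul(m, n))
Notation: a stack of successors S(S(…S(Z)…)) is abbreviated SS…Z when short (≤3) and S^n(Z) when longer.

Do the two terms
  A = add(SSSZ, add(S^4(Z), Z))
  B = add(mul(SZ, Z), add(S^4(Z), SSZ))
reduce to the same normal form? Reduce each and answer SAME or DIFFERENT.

Term A:
  start: add(SSSZ, add(S^4(Z), Z))
  step 1: S(add(SSZ, add(S^4(Z), Z)))
  step 2: S(S(add(SZ, add(S^4(Z), Z))))
  step 3: S(S(S(add(Z, add(S^4(Z), Z)))))
  step 4: S(S(S(add(S^4(Z), Z))))
  step 5: S(S(S(S(add(SSSZ, Z)))))
  step 6: S(S(S(S(S(add(SSZ, Z))))))
  step 7: S(S(S(S(S(S(add(SZ, Z)))))))
  step 8: S(S(S(S(S(S(S(add(Z, Z))))))))
  step 9: S^7(Z)

Term B:
  start: add(mul(SZ, Z), add(S^4(Z), SSZ))
  step 1: add(add(Z, mul(Z, Z)), add(S^4(Z), SSZ))
  step 2: add(mul(Z, Z), add(S^4(Z), SSZ))
  step 3: add(Z, add(S^4(Z), SSZ))
  step 4: add(S^4(Z), SSZ)
  step 5: S(add(SSSZ, SSZ))
  step 6: S(S(add(SSZ, SSZ)))
  step 7: S(S(S(add(SZ, SSZ))))
  step 8: S(S(S(S(add(Z, SSZ)))))
  step 9: S^6(Z)

Answer: DIFFERENT — A ⇓ S^7(Z), B ⇓ S^6(Z)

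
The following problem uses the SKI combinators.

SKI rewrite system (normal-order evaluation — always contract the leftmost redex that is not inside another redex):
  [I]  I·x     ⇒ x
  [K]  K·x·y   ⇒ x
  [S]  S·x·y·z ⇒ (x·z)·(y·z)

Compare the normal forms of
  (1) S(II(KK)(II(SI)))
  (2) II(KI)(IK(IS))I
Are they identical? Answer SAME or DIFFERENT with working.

Answer: DIFFERENT — A ⇓ SK, B ⇓ I

Working:
Term A:
  start: S(II(KK)(II(SI)))
  step 1: S(I(KK)(II(SI)))
  step 2: S(KK(II(SI)))
  step 3: SK

Term B:
  start: II(KI)(IK(IS))I
  step 1: I(KI)(IK(IS))I
  step 2: KI(IK(IS))I
  step 3: II
  step 4: I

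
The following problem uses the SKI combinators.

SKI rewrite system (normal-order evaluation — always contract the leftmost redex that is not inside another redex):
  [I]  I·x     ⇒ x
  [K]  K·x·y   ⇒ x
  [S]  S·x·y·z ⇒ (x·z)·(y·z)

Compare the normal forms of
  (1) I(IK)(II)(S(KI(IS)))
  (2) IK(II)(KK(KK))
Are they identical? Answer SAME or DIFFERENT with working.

Term A:
  start: I(IK)(II)(S(KI(IS)))
  step 1: IK(II)(S(KI(IS)))
  step 2: K(II)(S(KI(IS)))
  step 3: II
  step 4: I

Term B:
  start: IK(II)(KK(KK))
  step 1: K(II)(KK(KK))
  step 2: II
  step 3: I

Answer: SAME — A ⇓ I, B ⇓ I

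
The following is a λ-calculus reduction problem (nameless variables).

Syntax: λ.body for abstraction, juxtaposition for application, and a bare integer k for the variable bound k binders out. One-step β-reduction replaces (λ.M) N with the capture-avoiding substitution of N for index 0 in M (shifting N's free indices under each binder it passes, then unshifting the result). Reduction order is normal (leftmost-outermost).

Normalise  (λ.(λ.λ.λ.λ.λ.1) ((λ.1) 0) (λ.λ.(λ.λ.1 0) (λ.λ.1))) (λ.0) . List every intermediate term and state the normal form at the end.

Answer: normal form = λ.λ.λ.1  (in 3 steps)

Derivation:
  start: (λ.(λ.λ.λ.λ.λ.1) ((λ.1) 0) (λ.λ.(λ.λ.1 0) (λ.λ.1))) (λ.0)
  [1] (λ.λ.λ.λ.λ.1) ((λ.λ.0) (λ.0)) (λ.λ.(λ.λ.1 0) (λ.λ.1))
  [2] (λ.λ.λ.λ.1) (λ.λ.(λ.λ.1 0) (λ.λ.1))
  [3] λ.λ.λ.1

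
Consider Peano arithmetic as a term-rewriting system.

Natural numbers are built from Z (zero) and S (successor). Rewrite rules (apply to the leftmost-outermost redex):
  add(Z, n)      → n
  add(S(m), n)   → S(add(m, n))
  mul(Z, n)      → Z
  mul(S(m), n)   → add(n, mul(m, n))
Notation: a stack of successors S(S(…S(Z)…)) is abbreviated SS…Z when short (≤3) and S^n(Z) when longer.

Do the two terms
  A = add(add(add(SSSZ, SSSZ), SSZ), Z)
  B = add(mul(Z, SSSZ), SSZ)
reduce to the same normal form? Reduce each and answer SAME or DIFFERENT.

Term A:
  start: add(add(add(SSSZ, SSSZ), SSZ), Z)
  →1  add(add(S(add(SSZ, SSSZ)), SSZ), Z)
  →2  add(S(add(add(SSZ, SSSZ), SSZ)), Z)
  →3  S(add(add(add(SSZ, SSSZ), SSZ), Z))
  →4  S(add(add(S(add(SZ, SSSZ)), SSZ), Z))
  →5  S(add(S(add(add(SZ, SSSZ), SSZ)), Z))
  →6  S(S(add(add(add(SZ, SSSZ), SSZ), Z)))
  →7  S(S(add(add(S(add(Z, SSSZ)), SSZ), Z)))
  →8  S(S(add(S(add(add(Z, SSSZ), SSZ)), Z)))
  →9  S(S(S(add(add(add(Z, SSSZ), SSZ), Z))))
  →10  S(S(S(add(add(SSSZ, SSZ), Z))))
  →11  S(S(S(add(S(add(SSZ, SSZ)), Z))))
  →12  S(S(S(S(add(add(SSZ, SSZ), Z)))))
  →13  S(S(S(S(add(S(add(SZ, SSZ)), Z)))))
  →14  S(S(S(S(S(add(add(SZ, SSZ), Z))))))
  →15  S(S(S(S(S(add(S(add(Z, SSZ)), Z))))))
  →16  S(S(S(S(S(S(add(add(Z, SSZ), Z)))))))
  →17  S(S(S(S(S(S(add(SSZ, Z)))))))
  →18  S(S(S(S(S(S(S(add(SZ, Z))))))))
  →19  S(S(S(S(S(S(S(S(add(Z, Z)))))))))
  →20  S^8(Z)

Term B:
  start: add(mul(Z, SSSZ), SSZ)
  →1  add(Z, SSZ)
  →2  SSZ

Answer: DIFFERENT — A ⇓ S^8(Z), B ⇓ SSZ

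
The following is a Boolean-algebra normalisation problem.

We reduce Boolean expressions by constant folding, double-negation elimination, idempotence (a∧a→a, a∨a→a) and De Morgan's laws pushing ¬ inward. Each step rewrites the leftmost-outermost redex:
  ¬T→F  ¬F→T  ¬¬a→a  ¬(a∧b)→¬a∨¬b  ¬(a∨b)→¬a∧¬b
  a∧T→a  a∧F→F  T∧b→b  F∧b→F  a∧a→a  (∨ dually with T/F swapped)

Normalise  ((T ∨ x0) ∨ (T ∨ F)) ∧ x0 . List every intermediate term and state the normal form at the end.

  start: ((T ∨ x0) ∨ (T ∨ F)) ∧ x0
  [1] (T ∨ (T ∨ F)) ∧ x0
  [2] T ∧ x0
  [3] x0

Answer: normal form = x0  (in 3 steps)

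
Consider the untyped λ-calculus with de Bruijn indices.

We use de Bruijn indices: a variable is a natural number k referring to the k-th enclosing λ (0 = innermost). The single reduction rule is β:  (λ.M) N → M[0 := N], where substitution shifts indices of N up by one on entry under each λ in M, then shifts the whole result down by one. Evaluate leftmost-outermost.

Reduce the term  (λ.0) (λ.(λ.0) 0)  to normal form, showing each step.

Answer: normal form = λ.0  (in 2 steps)

Working:
  start: (λ.0) (λ.(λ.0) 0)
  step 1: λ.(λ.0) 0
  step 2: λ.0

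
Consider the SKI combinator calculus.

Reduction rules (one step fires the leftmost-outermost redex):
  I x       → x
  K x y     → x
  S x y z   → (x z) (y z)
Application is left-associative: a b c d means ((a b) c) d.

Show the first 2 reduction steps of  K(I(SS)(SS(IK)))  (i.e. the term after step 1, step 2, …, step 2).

  start: K(I(SS)(SS(IK)))
  →1  K(SS(SS(IK)))
  →2  K(SS(SSK))

Answer: after 2 steps: K(SS(SSK))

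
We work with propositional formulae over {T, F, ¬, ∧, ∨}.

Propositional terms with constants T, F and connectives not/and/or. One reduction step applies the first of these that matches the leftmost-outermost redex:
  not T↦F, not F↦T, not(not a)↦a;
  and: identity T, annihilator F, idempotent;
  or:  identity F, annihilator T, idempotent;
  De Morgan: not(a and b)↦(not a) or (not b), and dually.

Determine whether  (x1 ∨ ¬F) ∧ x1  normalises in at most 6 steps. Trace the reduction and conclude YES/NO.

  start: (x1 ∨ ¬F) ∧ x1
  step 1: (x1 ∨ T) ∧ x1
  step 2: T ∧ x1
  step 3: x1

Answer: YES — reaches normal form x1 in 3 ≤ 6 steps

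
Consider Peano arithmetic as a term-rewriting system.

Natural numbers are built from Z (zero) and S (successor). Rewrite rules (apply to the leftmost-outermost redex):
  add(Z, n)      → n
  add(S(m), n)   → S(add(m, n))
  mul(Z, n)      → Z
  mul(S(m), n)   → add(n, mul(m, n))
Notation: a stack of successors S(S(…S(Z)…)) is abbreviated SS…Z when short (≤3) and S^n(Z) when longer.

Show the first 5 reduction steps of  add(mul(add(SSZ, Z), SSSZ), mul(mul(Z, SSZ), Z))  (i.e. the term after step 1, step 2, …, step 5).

Answer: after 5 steps: S(add(S(add(SZ, mul(add(SZ, Z), SSSZ))), mul(mul(Z, SSZ), Z)))

Derivation:
  start: add(mul(add(SSZ, Z), SSSZ), mul(mul(Z, SSZ), Z))
  [1] add(mul(S(add(SZ, Z)), SSSZ), mul(mul(Z, SSZ), Z))
  [2] add(add(SSSZ, mul(add(SZ, Z), SSSZ)), mul(mul(Z, SSZ), Z))
  [3] add(S(add(SSZ, mul(add(SZ, Z), SSSZ))), mul(mul(Z, SSZ), Z))
  [4] S(add(add(SSZ, mul(add(SZ, Z), SSSZ)), mul(mul(Z, SSZ), Z)))
  [5] S(add(S(add(SZ, mul(add(SZ, Z), SSSZ))), mul(mul(Z, SSZ), Z)))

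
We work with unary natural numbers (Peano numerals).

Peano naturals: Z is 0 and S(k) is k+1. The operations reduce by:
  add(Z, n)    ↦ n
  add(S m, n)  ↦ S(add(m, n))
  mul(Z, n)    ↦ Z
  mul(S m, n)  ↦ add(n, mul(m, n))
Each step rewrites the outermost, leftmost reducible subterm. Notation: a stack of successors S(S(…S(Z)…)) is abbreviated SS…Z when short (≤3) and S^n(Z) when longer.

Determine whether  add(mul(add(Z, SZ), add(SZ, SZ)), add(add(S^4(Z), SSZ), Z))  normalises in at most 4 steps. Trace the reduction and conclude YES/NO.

Answer: NO — after 4 steps the term is add(S(add(add(Z, SZ), mul(Z, add(SZ, SZ)))), add(add(S^4(Z), SSZ), Z)), not yet normal

Working:
  start: add(mul(add(Z, SZ), add(SZ, SZ)), add(add(S^4(Z), SSZ), Z))
  step 1: add(mul(SZ, add(SZ, SZ)), add(add(S^4(Z), SSZ), Z))
  step 2: add(add(add(SZ, SZ), mul(Z, add(SZ, SZ))), add(add(S^4(Z), SSZ), Z))
  step 3: add(add(S(add(Z, SZ)), mul(Z, add(SZ, SZ))), add(add(S^4(Z), SSZ), Z))
  step 4: add(S(add(add(Z, SZ), mul(Z, add(SZ, SZ)))), add(add(S^4(Z), SSZ), Z))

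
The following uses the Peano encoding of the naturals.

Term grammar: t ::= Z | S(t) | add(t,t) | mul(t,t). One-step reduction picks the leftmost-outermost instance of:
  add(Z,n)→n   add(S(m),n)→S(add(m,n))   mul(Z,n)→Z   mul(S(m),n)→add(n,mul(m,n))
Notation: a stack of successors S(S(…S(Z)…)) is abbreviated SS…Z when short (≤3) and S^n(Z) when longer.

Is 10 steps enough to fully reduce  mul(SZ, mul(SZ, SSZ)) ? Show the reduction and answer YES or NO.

  start: mul(SZ, mul(SZ, SSZ))
  →1  add(mul(SZ, SSZ), mul(Z, mul(SZ, SSZ)))
  →2  add(add(SSZ, mul(Z, SSZ)), mul(Z, mul(SZ, SSZ)))
  →3  add(S(add(SZ, mul(Z, SSZ))), mul(Z, mul(SZ, SSZ)))
  →4  S(add(add(SZ, mul(Z, SSZ)), mul(Z, mul(SZ, SSZ))))
  →5  S(add(S(add(Z, mul(Z, SSZ))), mul(Z, mul(SZ, SSZ))))
  →6  S(S(add(add(Z, mul(Z, SSZ)), mul(Z, mul(SZ, SSZ)))))
  →7  S(S(add(mul(Z, SSZ), mul(Z, mul(SZ, SSZ)))))
  →8  S(S(add(Z, mul(Z, mul(SZ, SSZ)))))
  →9  S(S(mul(Z, mul(SZ, SSZ))))
  →10  SSZ

Answer: YES — reaches normal form SSZ in 10 ≤ 10 steps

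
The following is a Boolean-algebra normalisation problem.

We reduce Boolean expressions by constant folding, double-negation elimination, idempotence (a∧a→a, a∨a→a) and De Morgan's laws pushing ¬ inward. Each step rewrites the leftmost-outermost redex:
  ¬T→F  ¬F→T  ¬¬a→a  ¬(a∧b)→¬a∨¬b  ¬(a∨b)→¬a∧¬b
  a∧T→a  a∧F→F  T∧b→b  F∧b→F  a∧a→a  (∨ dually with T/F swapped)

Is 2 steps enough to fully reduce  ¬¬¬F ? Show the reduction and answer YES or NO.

  start: ¬¬¬F
  step 1: ¬F
  step 2: T

Answer: YES — reaches normal form T in 2 ≤ 2 steps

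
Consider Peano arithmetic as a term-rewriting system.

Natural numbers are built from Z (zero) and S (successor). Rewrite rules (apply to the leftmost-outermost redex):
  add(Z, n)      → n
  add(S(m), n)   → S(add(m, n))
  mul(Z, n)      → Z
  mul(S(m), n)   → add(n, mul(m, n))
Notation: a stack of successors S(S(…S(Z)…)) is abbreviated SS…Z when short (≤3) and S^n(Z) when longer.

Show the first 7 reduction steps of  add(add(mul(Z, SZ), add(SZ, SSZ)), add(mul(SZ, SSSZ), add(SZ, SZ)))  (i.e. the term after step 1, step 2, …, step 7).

Answer: after 7 steps: S(S(S(add(Z, add(mul(SZ, SSSZ), add(SZ, SZ))))))

Derivation:
  start: add(add(mul(Z, SZ), add(SZ, SSZ)), add(mul(SZ, SSSZ), add(SZ, SZ)))
  →1  add(add(Z, add(SZ, SSZ)), add(mul(SZ, SSSZ), add(SZ, SZ)))
  →2  add(add(SZ, SSZ), add(mul(SZ, SSSZ), add(SZ, SZ)))
  →3  add(S(add(Z, SSZ)), add(mul(SZ, SSSZ), add(SZ, SZ)))
  →4  S(add(add(Z, SSZ), add(mul(SZ, SSSZ), add(SZ, SZ))))
  →5  S(add(SSZ, add(mul(SZ, SSSZ), add(SZ, SZ))))
  →6  S(S(add(SZ, add(mul(SZ, SSSZ), add(SZ, SZ)))))
  →7  S(S(S(add(Z, add(mul(SZ, SSSZ), add(SZ, SZ))))))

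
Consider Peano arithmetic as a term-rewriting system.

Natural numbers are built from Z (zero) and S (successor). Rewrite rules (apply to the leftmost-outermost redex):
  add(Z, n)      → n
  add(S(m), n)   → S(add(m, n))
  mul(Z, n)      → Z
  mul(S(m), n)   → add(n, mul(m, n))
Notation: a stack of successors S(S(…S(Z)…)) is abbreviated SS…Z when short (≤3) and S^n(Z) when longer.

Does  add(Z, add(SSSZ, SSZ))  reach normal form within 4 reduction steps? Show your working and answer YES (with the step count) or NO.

Answer: NO — after 4 steps the term is S(S(S(add(Z, SSZ)))), not yet normal

Working:
  start: add(Z, add(SSSZ, SSZ))
  →1  add(SSSZ, SSZ)
  →2  S(add(SSZ, SSZ))
  →3  S(S(add(SZ, SSZ)))
  →4  S(S(S(add(Z, SSZ))))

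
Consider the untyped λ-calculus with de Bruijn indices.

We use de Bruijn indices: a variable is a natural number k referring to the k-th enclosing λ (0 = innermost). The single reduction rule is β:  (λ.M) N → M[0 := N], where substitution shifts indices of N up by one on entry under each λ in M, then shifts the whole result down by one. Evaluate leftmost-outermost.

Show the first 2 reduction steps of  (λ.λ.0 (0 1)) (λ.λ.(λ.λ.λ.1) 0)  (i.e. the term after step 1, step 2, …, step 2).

  start: (λ.λ.0 (0 1)) (λ.λ.(λ.λ.λ.1) 0)
  step 1: λ.0 (0 (λ.λ.(λ.λ.λ.1) 0))
  step 2: λ.0 (0 (λ.λ.λ.λ.1))

Answer: after 2 steps: λ.0 (0 (λ.λ.λ.λ.1))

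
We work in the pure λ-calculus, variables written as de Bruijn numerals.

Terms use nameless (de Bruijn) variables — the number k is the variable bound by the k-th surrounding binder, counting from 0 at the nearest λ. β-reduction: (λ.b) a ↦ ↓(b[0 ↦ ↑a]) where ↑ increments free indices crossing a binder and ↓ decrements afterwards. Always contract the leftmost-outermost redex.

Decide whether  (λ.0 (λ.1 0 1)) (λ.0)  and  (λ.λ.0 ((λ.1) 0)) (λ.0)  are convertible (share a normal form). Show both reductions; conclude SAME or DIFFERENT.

Answer: DIFFERENT — A ⇓ λ.0 (λ.0), B ⇓ λ.0 0

Working:
Term A:
  start: (λ.0 (λ.1 0 1)) (λ.0)
  [1] (λ.0) (λ.(λ.0) 0 (λ.0))
  [2] λ.(λ.0) 0 (λ.0)
  [3] λ.0 (λ.0)

Term B:
  start: (λ.λ.0 ((λ.1) 0)) (λ.0)
  [1] λ.0 ((λ.1) 0)
  [2] λ.0 0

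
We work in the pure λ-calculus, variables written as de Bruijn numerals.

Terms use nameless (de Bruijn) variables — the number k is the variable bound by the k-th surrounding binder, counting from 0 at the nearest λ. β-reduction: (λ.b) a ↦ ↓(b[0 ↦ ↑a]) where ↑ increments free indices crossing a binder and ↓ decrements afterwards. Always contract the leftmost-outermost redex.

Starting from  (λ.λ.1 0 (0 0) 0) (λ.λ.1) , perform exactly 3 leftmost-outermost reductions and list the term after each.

Answer: after 3 steps: λ.0 0

Working:
  start: (λ.λ.1 0 (0 0) 0) (λ.λ.1)
  [1] λ.(λ.λ.1) 0 (0 0) 0
  [2] λ.(λ.1) (0 0) 0
  [3] λ.0 0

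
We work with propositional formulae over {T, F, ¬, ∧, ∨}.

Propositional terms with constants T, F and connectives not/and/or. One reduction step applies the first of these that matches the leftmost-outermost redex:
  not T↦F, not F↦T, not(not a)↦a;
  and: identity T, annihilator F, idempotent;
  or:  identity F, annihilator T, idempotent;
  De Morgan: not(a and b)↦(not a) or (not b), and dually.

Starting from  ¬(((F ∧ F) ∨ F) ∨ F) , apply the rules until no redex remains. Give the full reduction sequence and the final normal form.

Answer: normal form = T  (in 7 steps)

Derivation:
  start: ¬(((F ∧ F) ∨ F) ∨ F)
  [1] ¬((F ∧ F) ∨ F) ∧ ¬F
  [2] (¬(F ∧ F) ∧ ¬F) ∧ ¬F
  [3] ((¬F ∨ ¬F) ∧ ¬F) ∧ ¬F
  [4] (¬F ∧ ¬F) ∧ ¬F
  [5] ¬F ∧ ¬F
  [6] ¬F
  [7] T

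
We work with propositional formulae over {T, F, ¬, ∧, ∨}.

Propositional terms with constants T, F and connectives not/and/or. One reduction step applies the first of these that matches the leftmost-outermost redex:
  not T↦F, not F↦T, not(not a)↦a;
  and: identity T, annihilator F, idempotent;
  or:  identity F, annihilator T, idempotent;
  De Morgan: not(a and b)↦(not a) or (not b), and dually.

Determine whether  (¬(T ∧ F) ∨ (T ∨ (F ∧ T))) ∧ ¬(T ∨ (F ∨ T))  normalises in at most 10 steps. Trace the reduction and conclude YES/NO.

  start: (¬(T ∧ F) ∨ (T ∨ (F ∧ T))) ∧ ¬(T ∨ (F ∨ T))
  →1  ((¬T ∨ ¬F) ∨ (T ∨ (F ∧ T))) ∧ ¬(T ∨ (F ∨ T))
  →2  ((F ∨ ¬F) ∨ (T ∨ (F ∧ T))) ∧ ¬(T ∨ (F ∨ T))
  →3  (¬F ∨ (T ∨ (F ∧ T))) ∧ ¬(T ∨ (F ∨ T))
  →4  (T ∨ (T ∨ (F ∧ T))) ∧ ¬(T ∨ (F ∨ T))
  →5  T ∧ ¬(T ∨ (F ∨ T))
  →6  ¬(T ∨ (F ∨ T))
  →7  ¬T ∧ ¬(F ∨ T)
  →8  F ∧ ¬(F ∨ T)
  →9  F

Answer: YES — reaches normal form F in 9 ≤ 10 steps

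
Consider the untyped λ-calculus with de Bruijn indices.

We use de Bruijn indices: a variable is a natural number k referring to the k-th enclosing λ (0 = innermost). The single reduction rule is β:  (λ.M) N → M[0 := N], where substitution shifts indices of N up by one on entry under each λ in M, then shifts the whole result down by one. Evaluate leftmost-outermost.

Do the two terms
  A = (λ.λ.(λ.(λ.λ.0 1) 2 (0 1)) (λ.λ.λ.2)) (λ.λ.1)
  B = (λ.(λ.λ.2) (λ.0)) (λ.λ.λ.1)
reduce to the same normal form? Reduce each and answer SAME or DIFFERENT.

Term A:
  start: (λ.λ.(λ.(λ.λ.0 1) 2 (0 1)) (λ.λ.λ.2)) (λ.λ.1)
  →1  λ.(λ.(λ.λ.0 1) (λ.λ.1) (0 1)) (λ.λ.λ.2)
  →2  λ.(λ.λ.0 1) (λ.λ.1) ((λ.λ.λ.2) 0)
  →3  λ.(λ.0 (λ.λ.1)) ((λ.λ.λ.2) 0)
  →4  λ.(λ.λ.λ.2) 0 (λ.λ.1)
  →5  λ.(λ.λ.2) (λ.λ.1)
  →6  λ.λ.1

Term B:
  start: (λ.(λ.λ.2) (λ.0)) (λ.λ.λ.1)
  →1  (λ.λ.λ.λ.λ.1) (λ.0)
  →2  λ.λ.λ.λ.1

Answer: DIFFERENT — A ⇓ λ.λ.1, B ⇓ λ.λ.λ.λ.1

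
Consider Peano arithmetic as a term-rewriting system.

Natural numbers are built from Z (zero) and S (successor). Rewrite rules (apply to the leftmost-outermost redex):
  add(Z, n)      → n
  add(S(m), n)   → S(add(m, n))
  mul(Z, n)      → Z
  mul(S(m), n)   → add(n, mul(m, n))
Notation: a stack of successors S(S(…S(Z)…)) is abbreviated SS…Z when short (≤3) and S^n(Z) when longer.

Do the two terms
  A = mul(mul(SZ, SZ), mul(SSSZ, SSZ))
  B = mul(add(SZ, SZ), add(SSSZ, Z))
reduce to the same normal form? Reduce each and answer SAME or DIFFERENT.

Answer: SAME — A ⇓ S^6(Z), B ⇓ S^6(Z)

Derivation:
Term A:
  start: mul(mul(SZ, SZ), mul(SSSZ, SSZ))
  [1] mul(add(SZ, mul(Z, SZ)), mul(SSSZ, SSZ))
  [2] mul(S(add(Z, mul(Z, SZ))), mul(SSSZ, SSZ))
  [3] add(mul(SSSZ, SSZ), mul(add(Z, mul(Z, SZ)), mul(SSSZ, SSZ)))
  [4] add(add(SSZ, mul(SSZ, SSZ)), mul(add(Z, mul(Z, SZ)), mul(SSSZ, SSZ)))
  [5] add(S(add(SZ, mul(SSZ, SSZ))), mul(add(Z, mul(Z, SZ)), mul(SSSZ, SSZ)))
  [6] S(add(add(SZ, mul(SSZ, SSZ)), mul(add(Z, mul(Z, SZ)), mul(SSSZ, SSZ))))
  [7] S(add(S(add(Z, mul(SSZ, SSZ))), mul(add(Z, mul(Z, SZ)), mul(SSSZ, SSZ))))
  [8] S(S(add(add(Z, mul(SSZ, SSZ)), mul(add(Z, mul(Z, SZ)), mul(SSSZ, SSZ)))))
  [9] S(S(add(mul(SSZ, SSZ), mul(add(Z, mul(Z, SZ)), mul(SSSZ, SSZ)))))
  [10] S(S(add(add(SSZ, mul(SZ, SSZ)), mul(add(Z, mul(Z, SZ)), mul(SSSZ, SSZ)))))
  [11] S(S(add(S(add(SZ, mul(SZ, SSZ))), mul(add(Z, mul(Z, SZ)), mul(SSSZ, SSZ)))))
  [12] S(S(S(add(add(SZ, mul(SZ, SSZ)), mul(add(Z, mul(Z, SZ)), mul(SSSZ, SSZ))))))
  [13] S(S(S(add(S(add(Z, mul(SZ, SSZ))), mul(add(Z, mul(Z, SZ)), mul(SSSZ, SSZ))))))
  [14] S(S(S(S(add(add(Z, mul(SZ, SSZ)), mul(add(Z, mul(Z, SZ)), mul(SSSZ, SSZ)))))))
  [15] S(S(S(S(add(mul(SZ, SSZ), mul(add(Z, mul(Z, SZ)), mul(SSSZ, SSZ)))))))
  [16] S(S(S(S(add(add(SSZ, mul(Z, SSZ)), mul(add(Z, mul(Z, SZ)), mul(SSSZ, SSZ)))))))
  [17] S(S(S(S(add(S(add(SZ, mul(Z, SSZ))), mul(add(Z, mul(Z, SZ)), mul(SSSZ, SSZ)))))))
  [18] S(S(S(S(S(add(add(SZ, mul(Z, SSZ)), mul(add(Z, mul(Z, SZ)), mul(SSSZ, SSZ))))))))
  [19] S(S(S(S(S(add(S(add(Z, mul(Z, SSZ))), mul(add(Z, mul(Z, SZ)), mul(SSSZ, SSZ))))))))
  [20] S(S(S(S(S(S(add(add(Z, mul(Z, SSZ)), mul(add(Z, mul(Z, SZ)), mul(SSSZ, SSZ)))))))))
  [21] S(S(S(S(S(S(add(mul(Z, SSZ), mul(add(Z, mul(Z, SZ)), mul(SSSZ, SSZ)))))))))
  [22] S(S(S(S(S(S(add(Z, mul(add(Z, mul(Z, SZ)), mul(SSSZ, SSZ)))))))))
  [23] S(S(S(S(S(S(mul(add(Z, mul(Z, SZ)), mul(SSSZ, SSZ))))))))
  [24] S(S(S(S(S(S(mul(mul(Z, SZ), mul(SSSZ, SSZ))))))))
  [25] S(S(S(S(S(S(mul(Z, mul(SSSZ, SSZ))))))))
  [26] S^6(Z)

Term B:
  start: mul(add(SZ, SZ), add(SSSZ, Z))
  [1] mul(S(add(Z, SZ)), add(SSSZ, Z))
  [2] add(add(SSSZ, Z), mul(add(Z, SZ), add(SSSZ, Z)))
  [3] add(S(add(SSZ, Z)), mul(add(Z, SZ), add(SSSZ, Z)))
  [4] S(add(add(SSZ, Z), mul(add(Z, SZ), add(SSSZ, Z))))
  [5] S(add(S(add(SZ, Z)), mul(add(Z, SZ), add(SSSZ, Z))))
  [6] S(S(add(add(SZ, Z), mul(add(Z, SZ), add(SSSZ, Z)))))
  [7] S(S(add(S(add(Z, Z)), mul(add(Z, SZ), add(SSSZ, Z)))))
  [8] S(S(S(add(add(Z, Z), mul(add(Z, SZ), add(SSSZ, Z))))))
  [9] S(S(S(add(Z, mul(add(Z, SZ), add(SSSZ, Z))))))
  [10] S(S(S(mul(add(Z, SZ), add(SSSZ, Z)))))
  [11] S(S(S(mul(SZ, add(SSSZ, Z)))))
  [12] S(S(S(add(add(SSSZ, Z), mul(Z, add(SSSZ, Z))))))
  [13] S(S(S(add(S(add(SSZ, Z)), mul(Z, add(SSSZ, Z))))))
  [14] S(S(S(S(add(add(SSZ, Z), mul(Z, add(SSSZ, Z)))))))
  [15] S(S(S(S(add(S(add(SZ, Z)), mul(Z, add(SSSZ, Z)))))))
  [16] S(S(S(S(S(add(add(SZ, Z), mul(Z, add(SSSZ, Z))))))))
  [17] S(S(S(S(S(add(S(add(Z, Z)), mul(Z, add(SSSZ, Z))))))))
  [18] S(S(S(S(S(S(add(add(Z, Z), mul(Z, add(SSSZ, Z)))))))))
  [19] S(S(S(S(S(S(add(Z, mul(Z, add(SSSZ, Z)))))))))
  [20] S(S(S(S(S(S(mul(Z, add(SSSZ, Z))))))))
  [21] S^6(Z)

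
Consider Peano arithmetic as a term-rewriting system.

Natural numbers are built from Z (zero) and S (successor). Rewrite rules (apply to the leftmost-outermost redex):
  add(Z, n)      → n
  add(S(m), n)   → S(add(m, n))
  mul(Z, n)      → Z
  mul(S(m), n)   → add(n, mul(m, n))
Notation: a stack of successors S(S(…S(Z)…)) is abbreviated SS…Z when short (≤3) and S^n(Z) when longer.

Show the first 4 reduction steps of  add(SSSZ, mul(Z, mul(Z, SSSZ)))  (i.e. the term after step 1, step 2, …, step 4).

Answer: after 4 steps: S(S(S(mul(Z, mul(Z, SSSZ)))))

Working:
  start: add(SSSZ, mul(Z, mul(Z, SSSZ)))
  →1  S(add(SSZ, mul(Z, mul(Z, SSSZ))))
  →2  S(S(add(SZ, mul(Z, mul(Z, SSSZ)))))
  →3  S(S(S(add(Z, mul(Z, mul(Z, SSSZ))))))
  →4  S(S(S(mul(Z, mul(Z, SSSZ)))))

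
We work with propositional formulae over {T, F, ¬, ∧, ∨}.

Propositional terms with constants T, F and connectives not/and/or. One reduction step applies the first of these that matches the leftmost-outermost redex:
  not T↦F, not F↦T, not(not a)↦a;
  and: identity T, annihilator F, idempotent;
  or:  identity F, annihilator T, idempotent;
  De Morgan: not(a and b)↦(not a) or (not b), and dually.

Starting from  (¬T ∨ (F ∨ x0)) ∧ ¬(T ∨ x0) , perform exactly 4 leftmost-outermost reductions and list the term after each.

  start: (¬T ∨ (F ∨ x0)) ∧ ¬(T ∨ x0)
  [1] (F ∨ (F ∨ x0)) ∧ ¬(T ∨ x0)
  [2] (F ∨ x0) ∧ ¬(T ∨ x0)
  [3] x0 ∧ ¬(T ∨ x0)
  [4] x0 ∧ (¬T ∧ ¬x0)

Answer: after 4 steps: x0 ∧ (¬T ∧ ¬x0)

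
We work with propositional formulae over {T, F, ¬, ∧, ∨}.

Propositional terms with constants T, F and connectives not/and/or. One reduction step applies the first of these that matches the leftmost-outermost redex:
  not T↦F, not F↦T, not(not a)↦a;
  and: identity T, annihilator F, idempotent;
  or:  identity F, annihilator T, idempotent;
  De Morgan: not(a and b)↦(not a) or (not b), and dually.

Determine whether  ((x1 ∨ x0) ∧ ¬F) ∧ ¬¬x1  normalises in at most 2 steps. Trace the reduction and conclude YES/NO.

Answer: NO — after 2 steps the term is (x1 ∨ x0) ∧ ¬¬x1, not yet normal

Reduction:
  start: ((x1 ∨ x0) ∧ ¬F) ∧ ¬¬x1
  [1] ((x1 ∨ x0) ∧ T) ∧ ¬¬x1
  [2] (x1 ∨ x0) ∧ ¬¬x1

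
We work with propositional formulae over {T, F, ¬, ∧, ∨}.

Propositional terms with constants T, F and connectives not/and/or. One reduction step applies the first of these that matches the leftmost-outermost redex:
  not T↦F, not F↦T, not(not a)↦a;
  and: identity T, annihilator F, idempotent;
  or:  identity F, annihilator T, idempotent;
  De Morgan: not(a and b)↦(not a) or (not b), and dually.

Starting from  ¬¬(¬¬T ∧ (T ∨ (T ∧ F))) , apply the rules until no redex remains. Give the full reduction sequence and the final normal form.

Answer: normal form = T  (in 4 steps)

Working:
  start: ¬¬(¬¬T ∧ (T ∨ (T ∧ F)))
  [1] ¬¬T ∧ (T ∨ (T ∧ F))
  [2] T ∧ (T ∨ (T ∧ F))
  [3] T ∨ (T ∧ F)
  [4] T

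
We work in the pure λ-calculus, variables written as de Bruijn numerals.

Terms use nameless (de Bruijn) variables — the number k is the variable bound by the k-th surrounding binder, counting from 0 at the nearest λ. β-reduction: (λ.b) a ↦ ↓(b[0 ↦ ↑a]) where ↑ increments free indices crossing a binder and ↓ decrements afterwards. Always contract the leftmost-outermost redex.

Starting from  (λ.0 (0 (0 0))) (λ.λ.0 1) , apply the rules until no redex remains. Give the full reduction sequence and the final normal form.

Answer: normal form = λ.0 (λ.0 (λ.0 (λ.λ.0 1)))  (in 4 steps)

Derivation:
  start: (λ.0 (0 (0 0))) (λ.λ.0 1)
  [1] (λ.λ.0 1) ((λ.λ.0 1) ((λ.λ.0 1) (λ.λ.0 1)))
  [2] λ.0 ((λ.λ.0 1) ((λ.λ.0 1) (λ.λ.0 1)))
  [3] λ.0 (λ.0 ((λ.λ.0 1) (λ.λ.0 1)))
  [4] λ.0 (λ.0 (λ.0 (λ.λ.0 1)))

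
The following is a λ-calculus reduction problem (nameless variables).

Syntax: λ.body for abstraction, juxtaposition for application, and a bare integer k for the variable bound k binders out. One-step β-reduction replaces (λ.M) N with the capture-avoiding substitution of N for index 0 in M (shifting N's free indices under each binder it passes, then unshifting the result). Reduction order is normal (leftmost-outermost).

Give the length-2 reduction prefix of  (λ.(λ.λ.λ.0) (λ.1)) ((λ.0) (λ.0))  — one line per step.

Answer: after 2 steps: λ.λ.0

Reduction:
  start: (λ.(λ.λ.λ.0) (λ.1)) ((λ.0) (λ.0))
  [1] (λ.λ.λ.0) (λ.(λ.0) (λ.0))
  [2] λ.λ.0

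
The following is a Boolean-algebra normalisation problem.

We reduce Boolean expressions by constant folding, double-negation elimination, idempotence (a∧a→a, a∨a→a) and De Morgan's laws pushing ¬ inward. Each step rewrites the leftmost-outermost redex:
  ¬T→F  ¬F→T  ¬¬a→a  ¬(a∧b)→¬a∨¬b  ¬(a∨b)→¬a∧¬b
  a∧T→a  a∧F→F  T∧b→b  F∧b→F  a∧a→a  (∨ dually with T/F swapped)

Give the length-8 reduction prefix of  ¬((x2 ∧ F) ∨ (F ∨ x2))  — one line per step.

Answer: after 8 steps: ¬x2

Reduction:
  start: ¬((x2 ∧ F) ∨ (F ∨ x2))
  →1  ¬(x2 ∧ F) ∧ ¬(F ∨ x2)
  →2  (¬x2 ∨ ¬F) ∧ ¬(F ∨ x2)
  →3  (¬x2 ∨ T) ∧ ¬(F ∨ x2)
  →4  T ∧ ¬(F ∨ x2)
  →5  ¬(F ∨ x2)
  →6  ¬F ∧ ¬x2
  →7  T ∧ ¬x2
  →8  ¬x2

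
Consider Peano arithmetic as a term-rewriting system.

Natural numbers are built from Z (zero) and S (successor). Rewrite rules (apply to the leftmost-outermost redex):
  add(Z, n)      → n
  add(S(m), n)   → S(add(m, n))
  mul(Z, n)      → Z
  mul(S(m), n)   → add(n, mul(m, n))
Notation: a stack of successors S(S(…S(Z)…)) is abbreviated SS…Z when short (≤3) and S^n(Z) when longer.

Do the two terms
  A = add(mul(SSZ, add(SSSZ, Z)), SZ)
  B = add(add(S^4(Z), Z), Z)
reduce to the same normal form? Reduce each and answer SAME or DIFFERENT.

Term A:
  start: add(mul(SSZ, add(SSSZ, Z)), SZ)
  [1] add(add(add(SSSZ, Z), mul(SZ, add(SSSZ, Z))), SZ)
  [2] add(add(S(add(SSZ, Z)), mul(SZ, add(SSSZ, Z))), SZ)
  [3] add(S(add(add(SSZ, Z), mul(SZ, add(SSSZ, Z)))), SZ)
  [4] S(add(add(add(SSZ, Z), mul(SZ, add(SSSZ, Z))), SZ))
  [5] S(add(add(S(add(SZ, Z)), mul(SZ, add(SSSZ, Z))), SZ))
  [6] S(add(S(add(add(SZ, Z), mul(SZ, add(SSSZ, Z)))), SZ))
  [7] S(S(add(add(add(SZ, Z), mul(SZ, add(SSSZ, Z))), SZ)))
  [8] S(S(add(add(S(add(Z, Z)), mul(SZ, add(SSSZ, Z))), SZ)))
  [9] S(S(add(S(add(add(Z, Z), mul(SZ, add(SSSZ, Z)))), SZ)))
  [10] S(S(S(add(add(add(Z, Z), mul(SZ, add(SSSZ, Z))), SZ))))
  [11] S(S(S(add(add(Z, mul(SZ, add(SSSZ, Z))), SZ))))
  [12] S(S(S(add(mul(SZ, add(SSSZ, Z)), SZ))))
  [13] S(S(S(add(add(add(SSSZ, Z), mul(Z, add(SSSZ, Z))), SZ))))
  [14] S(S(S(add(add(S(add(SSZ, Z)), mul(Z, add(SSSZ, Z))), SZ))))
  [15] S(S(S(add(S(add(add(SSZ, Z), mul(Z, add(SSSZ, Z)))), SZ))))
  [16] S(S(S(S(add(add(add(SSZ, Z), mul(Z, add(SSSZ, Z))), SZ)))))
  [17] S(S(S(S(add(add(S(add(SZ, Z)), mul(Z, add(SSSZ, Z))), SZ)))))
  [18] S(S(S(S(add(S(add(add(SZ, Z), mul(Z, add(SSSZ, Z)))), SZ)))))
  [19] S(S(S(S(S(add(add(add(SZ, Z), mul(Z, add(SSSZ, Z))), SZ))))))
  [20] S(S(S(S(S(add(add(S(add(Z, Z)), mul(Z, add(SSSZ, Z))), SZ))))))
  [21] S(S(S(S(S(add(S(add(add(Z, Z), mul(Z, add(SSSZ, Z)))), SZ))))))
  [22] S(S(S(S(S(S(add(add(add(Z, Z), mul(Z, add(SSSZ, Z))), SZ)))))))
  [23] S(S(S(S(S(S(add(add(Z, mul(Z, add(SSSZ, Z))), SZ)))))))
  [24] S(S(S(S(S(S(add(mul(Z, add(SSSZ, Z)), SZ)))))))
  [25] S(S(S(S(S(S(add(Z, SZ)))))))
  [26] S^7(Z)

Term B:
  start: add(add(S^4(Z), Z), Z)
  [1] add(S(add(SSSZ, Z)), Z)
  [2] S(add(add(SSSZ, Z), Z))
  [3] S(add(S(add(SSZ, Z)), Z))
  [4] S(S(add(add(SSZ, Z), Z)))
  [5] S(S(add(S(add(SZ, Z)), Z)))
  [6] S(S(S(add(add(SZ, Z), Z))))
  [7] S(S(S(add(S(add(Z, Z)), Z))))
  [8] S(S(S(S(add(add(Z, Z), Z)))))
  [9] S(S(S(S(add(Z, Z)))))
  [10] S^4(Z)

Answer: DIFFERENT — A ⇓ S^7(Z), B ⇓ S^4(Z)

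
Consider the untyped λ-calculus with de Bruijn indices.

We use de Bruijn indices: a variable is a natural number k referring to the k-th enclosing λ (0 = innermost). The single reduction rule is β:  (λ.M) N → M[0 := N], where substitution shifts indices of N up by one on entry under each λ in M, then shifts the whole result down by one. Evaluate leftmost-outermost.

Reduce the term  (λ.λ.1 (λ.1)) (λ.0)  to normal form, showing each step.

  start: (λ.λ.1 (λ.1)) (λ.0)
  [1] λ.(λ.0) (λ.1)
  [2] λ.λ.1

Answer: normal form = λ.λ.1  (in 2 steps)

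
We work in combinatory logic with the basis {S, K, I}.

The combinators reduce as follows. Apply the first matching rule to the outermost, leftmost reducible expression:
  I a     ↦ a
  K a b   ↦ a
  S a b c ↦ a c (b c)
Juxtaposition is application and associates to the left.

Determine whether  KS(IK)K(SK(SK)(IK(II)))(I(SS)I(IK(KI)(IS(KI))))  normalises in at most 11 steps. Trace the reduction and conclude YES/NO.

  start: KS(IK)K(SK(SK)(IK(II)))(I(SS)I(IK(KI)(IS(KI))))
  →1  SK(SK(SK)(IK(II)))(I(SS)I(IK(KI)(IS(KI))))
  →2  K(I(SS)I(IK(KI)(IS(KI))))(SK(SK)(IK(II))(I(SS)I(IK(KI)(IS(KI)))))
  →3  I(SS)I(IK(KI)(IS(KI)))
  →4  SSI(IK(KI)(IS(KI)))
  →5  S(IK(KI)(IS(KI)))(I(IK(KI)(IS(KI))))
  →6  S(K(KI)(IS(KI)))(I(IK(KI)(IS(KI))))
  →7  S(KI)(I(IK(KI)(IS(KI))))
  →8  S(KI)(IK(KI)(IS(KI)))
  →9  S(KI)(K(KI)(IS(KI)))
  →10  S(KI)(KI)

Answer: YES — reaches normal form S(KI)(KI) in 10 ≤ 11 steps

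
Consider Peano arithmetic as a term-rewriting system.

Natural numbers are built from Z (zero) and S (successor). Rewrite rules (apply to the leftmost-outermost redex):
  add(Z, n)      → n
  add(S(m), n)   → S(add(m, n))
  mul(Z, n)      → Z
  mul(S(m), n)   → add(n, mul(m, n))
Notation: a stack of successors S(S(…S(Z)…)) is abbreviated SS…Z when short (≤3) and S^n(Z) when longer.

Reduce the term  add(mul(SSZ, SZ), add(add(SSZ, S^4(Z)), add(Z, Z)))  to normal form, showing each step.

Answer: normal form = S^8(Z)  (in 21 steps)

Reduction:
  start: add(mul(SSZ, SZ), add(add(SSZ, S^4(Z)), add(Z, Z)))
  step 1: add(add(SZ, mul(SZ, SZ)), add(add(SSZ, S^4(Z)), add(Z, Z)))
  step 2: add(S(add(Z, mul(SZ, SZ))), add(add(SSZ, S^4(Z)), add(Z, Z)))
  step 3: S(add(add(Z, mul(SZ, SZ)), add(add(SSZ, S^4(Z)), add(Z, Z))))
  step 4: S(add(mul(SZ, SZ), add(add(SSZ, S^4(Z)), add(Z, Z))))
  step 5: S(add(add(SZ, mul(Z, SZ)), add(add(SSZ, S^4(Z)), add(Z, Z))))
  step 6: S(add(S(add(Z, mul(Z, SZ))), add(add(SSZ, S^4(Z)), add(Z, Z))))
  step 7: S(S(add(add(Z, mul(Z, SZ)), add(add(SSZ, S^4(Z)), add(Z, Z)))))
  step 8: S(S(add(mul(Z, SZ), add(add(SSZ, S^4(Z)), add(Z, Z)))))
  step 9: S(S(add(Z, add(add(SSZ, S^4(Z)), add(Z, Z)))))
  step 10: S(S(add(add(SSZ, S^4(Z)), add(Z, Z))))
  step 11: S(S(add(S(add(SZ, S^4(Z))), add(Z, Z))))
  step 12: S(S(S(add(add(SZ, S^4(Z)), add(Z, Z)))))
  step 13: S(S(S(add(S(add(Z, S^4(Z))), add(Z, Z)))))
  step 14: S(S(S(S(add(add(Z, S^4(Z)), add(Z, Z))))))
  step 15: S(S(S(S(add(S^4(Z), add(Z, Z))))))
  step 16: S(S(S(S(S(add(SSSZ, add(Z, Z)))))))
  step 17: S(S(S(S(S(S(add(SSZ, add(Z, Z))))))))
  step 18: S(S(S(S(S(S(S(add(SZ, add(Z, Z)))))))))
  step 19: S(S(S(S(S(S(S(S(add(Z, add(Z, Z))))))))))
  step 20: S(S(S(S(S(S(S(S(add(Z, Z)))))))))
  step 21: S^8(Z)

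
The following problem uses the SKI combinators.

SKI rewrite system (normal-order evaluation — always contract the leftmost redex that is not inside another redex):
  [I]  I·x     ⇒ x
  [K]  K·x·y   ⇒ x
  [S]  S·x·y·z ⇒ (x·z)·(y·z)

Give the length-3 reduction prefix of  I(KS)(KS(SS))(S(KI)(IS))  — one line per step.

  start: I(KS)(KS(SS))(S(KI)(IS))
  →1  KS(KS(SS))(S(KI)(IS))
  →2  S(S(KI)(IS))
  →3  S(S(KI)S)

Answer: after 3 steps: S(S(KI)S)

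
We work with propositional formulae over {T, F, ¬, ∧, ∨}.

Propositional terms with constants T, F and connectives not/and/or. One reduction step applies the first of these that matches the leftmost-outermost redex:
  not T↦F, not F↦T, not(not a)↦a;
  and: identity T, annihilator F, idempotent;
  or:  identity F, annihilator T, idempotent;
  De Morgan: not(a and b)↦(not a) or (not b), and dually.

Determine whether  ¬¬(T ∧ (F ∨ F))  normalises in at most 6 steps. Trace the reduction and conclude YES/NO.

Answer: YES — reaches normal form F in 3 ≤ 6 steps

Reduction:
  start: ¬¬(T ∧ (F ∨ F))
  [1] T ∧ (F ∨ F)
  [2] F ∨ F
  [3] F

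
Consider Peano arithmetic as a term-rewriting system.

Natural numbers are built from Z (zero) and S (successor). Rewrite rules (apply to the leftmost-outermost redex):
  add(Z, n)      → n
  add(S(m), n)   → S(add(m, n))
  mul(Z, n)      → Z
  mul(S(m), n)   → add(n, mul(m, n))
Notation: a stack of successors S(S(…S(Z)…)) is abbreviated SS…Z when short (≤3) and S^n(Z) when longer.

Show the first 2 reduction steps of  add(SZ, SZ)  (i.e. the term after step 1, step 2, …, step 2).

Answer: after 2 steps: SSZ

Reduction:
  start: add(SZ, SZ)
  →1  S(add(Z, SZ))
  →2  SSZ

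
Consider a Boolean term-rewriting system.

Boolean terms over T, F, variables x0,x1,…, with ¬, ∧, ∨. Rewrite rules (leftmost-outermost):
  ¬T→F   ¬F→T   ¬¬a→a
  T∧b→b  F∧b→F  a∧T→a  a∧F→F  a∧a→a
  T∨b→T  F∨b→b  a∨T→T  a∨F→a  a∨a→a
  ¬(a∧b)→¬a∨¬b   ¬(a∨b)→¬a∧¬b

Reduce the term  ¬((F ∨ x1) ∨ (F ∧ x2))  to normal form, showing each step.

  start: ¬((F ∨ x1) ∨ (F ∧ x2))
  step 1: ¬(F ∨ x1) ∧ ¬(F ∧ x2)
  step 2: (¬F ∧ ¬x1) ∧ ¬(F ∧ x2)
  step 3: (T ∧ ¬x1) ∧ ¬(F ∧ x2)
  step 4: ¬x1 ∧ ¬(F ∧ x2)
  step 5: ¬x1 ∧ (¬F ∨ ¬x2)
  step 6: ¬x1 ∧ (T ∨ ¬x2)
  step 7: ¬x1 ∧ T
  step 8: ¬x1

Answer: normal form = ¬x1  (in 8 steps)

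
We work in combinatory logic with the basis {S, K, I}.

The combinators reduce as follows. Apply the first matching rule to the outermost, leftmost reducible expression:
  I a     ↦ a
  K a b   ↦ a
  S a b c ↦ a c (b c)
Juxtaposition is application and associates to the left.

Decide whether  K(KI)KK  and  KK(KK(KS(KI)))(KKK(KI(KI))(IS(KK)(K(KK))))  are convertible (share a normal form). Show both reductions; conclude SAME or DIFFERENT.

Answer: DIFFERENT — A ⇓ I, B ⇓ KI

Derivation:
Term A:
  start: K(KI)KK
  step 1: KIK
  step 2: I

Term B:
  start: KK(KK(KS(KI)))(KKK(KI(KI))(IS(KK)(K(KK))))
  step 1: K(KKK(KI(KI))(IS(KK)(K(KK))))
  step 2: K(K(KI(KI))(IS(KK)(K(KK))))
  step 3: K(KI(KI))
  step 4: KI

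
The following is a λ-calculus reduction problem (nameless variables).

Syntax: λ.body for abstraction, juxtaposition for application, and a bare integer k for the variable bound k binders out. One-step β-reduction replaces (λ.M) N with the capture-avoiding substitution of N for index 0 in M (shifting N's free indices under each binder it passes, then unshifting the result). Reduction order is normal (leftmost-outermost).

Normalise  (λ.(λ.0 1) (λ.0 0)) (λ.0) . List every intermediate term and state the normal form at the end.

  start: (λ.(λ.0 1) (λ.0 0)) (λ.0)
  [1] (λ.0 (λ.0)) (λ.0 0)
  [2] (λ.0 0) (λ.0)
  [3] (λ.0) (λ.0)
  [4] λ.0

Answer: normal form = λ.0  (in 4 steps)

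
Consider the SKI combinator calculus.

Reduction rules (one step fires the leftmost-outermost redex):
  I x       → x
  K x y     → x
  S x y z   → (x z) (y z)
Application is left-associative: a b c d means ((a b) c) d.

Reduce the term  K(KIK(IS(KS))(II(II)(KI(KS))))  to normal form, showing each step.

Answer: normal form = K(S(KS)I)  (in 8 steps)

Working:
  start: K(KIK(IS(KS))(II(II)(KI(KS))))
  step 1: K(I(IS(KS))(II(II)(KI(KS))))
  step 2: K(IS(KS)(II(II)(KI(KS))))
  step 3: K(S(KS)(II(II)(KI(KS))))
  step 4: K(S(KS)(I(II)(KI(KS))))
  step 5: K(S(KS)(II(KI(KS))))
  step 6: K(S(KS)(I(KI(KS))))
  step 7: K(S(KS)(KI(KS)))
  step 8: K(S(KS)I)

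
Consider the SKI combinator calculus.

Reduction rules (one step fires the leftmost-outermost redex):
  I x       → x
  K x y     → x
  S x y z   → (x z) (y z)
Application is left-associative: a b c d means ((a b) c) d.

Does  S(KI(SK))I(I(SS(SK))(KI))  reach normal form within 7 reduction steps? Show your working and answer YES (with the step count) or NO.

Answer: NO — after 7 steps the term is I(SK(KI)(I(I(SS(SK))(KI)))), not yet normal

Derivation:
  start: S(KI(SK))I(I(SS(SK))(KI))
  [1] KI(SK)(I(SS(SK))(KI))(I(I(SS(SK))(KI)))
  [2] I(I(SS(SK))(KI))(I(I(SS(SK))(KI)))
  [3] I(SS(SK))(KI)(I(I(SS(SK))(KI)))
  [4] SS(SK)(KI)(I(I(SS(SK))(KI)))
  [5] S(KI)(SK(KI))(I(I(SS(SK))(KI)))
  [6] KI(I(I(SS(SK))(KI)))(SK(KI)(I(I(SS(SK))(KI))))
  [7] I(SK(KI)(I(I(SS(SK))(KI))))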